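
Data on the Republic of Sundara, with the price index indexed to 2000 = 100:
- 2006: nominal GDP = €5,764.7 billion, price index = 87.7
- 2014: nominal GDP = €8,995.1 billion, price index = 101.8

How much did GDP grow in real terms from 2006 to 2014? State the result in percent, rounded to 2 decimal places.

34.43%

Real GDP 2006 = 5764.7 / 0.877 = 6573.20.
Real GDP 2014 = 8995.1 / 1.018 = 8836.05.
Real growth = 8836.05 / 6573.20 − 1 = 0.3443.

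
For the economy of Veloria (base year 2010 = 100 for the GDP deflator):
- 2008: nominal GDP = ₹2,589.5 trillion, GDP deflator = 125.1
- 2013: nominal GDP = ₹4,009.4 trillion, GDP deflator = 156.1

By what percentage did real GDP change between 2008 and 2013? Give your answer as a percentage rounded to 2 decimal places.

24.08%

Real GDP 2008 = 2589.5 / 1.251 = 2069.94.
Real GDP 2013 = 4009.4 / 1.561 = 2568.48.
Real growth = 2568.48 / 2069.94 − 1 = 0.2408.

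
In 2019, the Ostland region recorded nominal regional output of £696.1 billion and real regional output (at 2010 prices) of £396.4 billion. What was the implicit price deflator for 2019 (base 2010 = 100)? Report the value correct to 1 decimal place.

implicit price deflator = (Nominal / Real) × 100 = 696.1 / 396.4 × 100 = 175.61.

175.6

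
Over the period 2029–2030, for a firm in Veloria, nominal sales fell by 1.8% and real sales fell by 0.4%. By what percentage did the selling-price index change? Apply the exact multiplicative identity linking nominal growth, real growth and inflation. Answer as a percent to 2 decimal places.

(1 + g_nom) = (1 + g_real)(1 + π), so π = 0.9820 / 0.9960 − 1 = -0.01406.

-1.41%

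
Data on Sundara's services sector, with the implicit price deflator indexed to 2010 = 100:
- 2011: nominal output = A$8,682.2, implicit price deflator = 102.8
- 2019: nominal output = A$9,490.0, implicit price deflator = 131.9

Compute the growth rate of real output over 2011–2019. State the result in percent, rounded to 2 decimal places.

Real output 2011 = 8682.2 / 1.028 = 8445.72.
Real output 2019 = 9490.0 / 1.319 = 7194.84.
Real growth = 7194.84 / 8445.72 − 1 = -0.1481.

-14.81%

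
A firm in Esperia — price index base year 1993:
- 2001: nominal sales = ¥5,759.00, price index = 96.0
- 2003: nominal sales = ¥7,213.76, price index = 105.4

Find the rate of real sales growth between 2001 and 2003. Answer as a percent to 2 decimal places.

Real sales 2001 = 5759.00 / 0.960 = 5998.96.
Real sales 2003 = 7213.76 / 1.054 = 6844.17.
Real growth = 6844.17 / 5998.96 − 1 = 0.1409.

14.09%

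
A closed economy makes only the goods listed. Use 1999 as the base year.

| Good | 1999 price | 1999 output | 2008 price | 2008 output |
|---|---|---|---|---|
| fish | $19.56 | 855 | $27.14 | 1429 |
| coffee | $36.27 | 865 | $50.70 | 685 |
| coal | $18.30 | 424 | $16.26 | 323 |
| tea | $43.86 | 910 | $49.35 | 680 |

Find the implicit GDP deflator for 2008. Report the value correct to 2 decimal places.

126.87

Nominal GDP 2008 = 27.14·1429 + 50.70·685 + 16.26·323 + 49.35·680 = 112322.54.
Real GDP 2008 (at 1999 prices) = 19.56·1429 + 36.27·685 + 18.30·323 + 43.86·680 = 88531.89.
Deflator = Nominal/Real × 100 = 112322.54/88531.89 × 100 = 126.872.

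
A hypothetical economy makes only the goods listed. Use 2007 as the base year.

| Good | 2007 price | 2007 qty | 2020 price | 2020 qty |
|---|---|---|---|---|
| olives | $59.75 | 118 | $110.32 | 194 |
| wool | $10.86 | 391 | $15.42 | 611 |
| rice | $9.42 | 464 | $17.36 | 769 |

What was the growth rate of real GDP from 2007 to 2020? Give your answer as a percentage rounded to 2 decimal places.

Real GDP 2007 = Nominal GDP 2007 = 59.75·118 + 10.86·391 + 9.42·464 = 15667.64.
Real GDP 2020 (at 2007 prices) = 59.75·194 + 10.86·611 + 9.42·769 = 25470.94.
Real growth = 25470.94/15667.64 − 1 = 0.6257.

62.57%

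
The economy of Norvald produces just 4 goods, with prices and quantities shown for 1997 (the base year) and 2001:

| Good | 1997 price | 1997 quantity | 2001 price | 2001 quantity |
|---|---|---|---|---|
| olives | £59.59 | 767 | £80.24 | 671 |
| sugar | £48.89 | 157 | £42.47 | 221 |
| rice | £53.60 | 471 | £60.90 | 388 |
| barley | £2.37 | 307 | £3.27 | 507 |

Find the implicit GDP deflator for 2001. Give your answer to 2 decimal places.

Nominal GDP 2001 = 80.24·671 + 42.47·221 + 60.90·388 + 3.27·507 = 88514.00.
Real GDP 2001 (at 1997 prices) = 59.59·671 + 48.89·221 + 53.60·388 + 2.37·507 = 72787.97.
Deflator = Nominal/Real × 100 = 88514.00/72787.97 × 100 = 121.605.

121.61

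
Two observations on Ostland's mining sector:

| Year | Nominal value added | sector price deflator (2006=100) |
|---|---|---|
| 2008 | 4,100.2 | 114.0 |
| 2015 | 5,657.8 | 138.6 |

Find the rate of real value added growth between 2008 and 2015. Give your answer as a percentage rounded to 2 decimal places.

Real value added 2008 = 4100.2 / 1.140 = 3596.67.
Real value added 2015 = 5657.8 / 1.386 = 4082.11.
Real growth = 4082.11 / 3596.67 − 1 = 0.1350.

13.50%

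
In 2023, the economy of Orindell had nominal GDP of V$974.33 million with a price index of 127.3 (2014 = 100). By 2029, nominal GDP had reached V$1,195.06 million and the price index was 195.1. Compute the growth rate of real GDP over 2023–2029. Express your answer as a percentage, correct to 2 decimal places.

Deflate each year: 2023 → 974.33/1.273 = 765.38; 2029 → 1195.06/1.951 = 612.54.
So real GDP changed by 612.54/765.38 − 1 = -0.1997, i.e. -19.97%.

-19.97%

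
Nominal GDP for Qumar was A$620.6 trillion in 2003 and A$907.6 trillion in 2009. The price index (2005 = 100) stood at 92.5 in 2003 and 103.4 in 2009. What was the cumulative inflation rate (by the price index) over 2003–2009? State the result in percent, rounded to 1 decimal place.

Price-level change = 103.4 / 92.5 − 1 = 0.1178.

11.8%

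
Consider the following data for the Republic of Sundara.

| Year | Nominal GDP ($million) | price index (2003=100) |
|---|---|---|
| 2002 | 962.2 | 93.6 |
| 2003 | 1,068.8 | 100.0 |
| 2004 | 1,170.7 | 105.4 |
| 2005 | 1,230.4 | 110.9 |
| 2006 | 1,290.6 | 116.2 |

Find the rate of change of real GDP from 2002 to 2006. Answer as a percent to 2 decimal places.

8.04%

Real GDP 2002 = 962.2/0.936 = 1027.99.
Real GDP 2006 = 1290.6/1.162 = 1110.67.
Change = 1110.67/1027.99 − 1 = 0.0804.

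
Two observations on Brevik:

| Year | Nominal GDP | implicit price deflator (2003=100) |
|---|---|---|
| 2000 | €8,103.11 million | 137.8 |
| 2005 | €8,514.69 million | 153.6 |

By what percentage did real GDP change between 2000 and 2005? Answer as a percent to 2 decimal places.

-5.73%

Real GDP 2000 = 8103.11 / 1.378 = 5880.34.
Real GDP 2005 = 8514.69 / 1.536 = 5543.42.
Real growth = 5543.42 / 5880.34 − 1 = -0.0573.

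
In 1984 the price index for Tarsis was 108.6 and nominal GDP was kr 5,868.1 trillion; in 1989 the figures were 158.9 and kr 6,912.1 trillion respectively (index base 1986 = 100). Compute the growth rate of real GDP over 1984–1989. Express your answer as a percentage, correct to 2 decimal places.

Real GDP 1984 = 5868.1 / 1.086 = 5403.41.
Real GDP 1989 = 6912.1 / 1.589 = 4349.97.
Real growth = 4349.97 / 5403.41 − 1 = -0.1950.

-19.50%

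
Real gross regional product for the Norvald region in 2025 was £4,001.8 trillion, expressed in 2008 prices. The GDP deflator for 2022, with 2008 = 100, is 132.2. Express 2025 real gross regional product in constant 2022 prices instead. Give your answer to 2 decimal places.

£5,290.38 trillion

Real gross regional product in 2022 prices = Real gross regional product in 2008 prices × (P_2022/P_2008) = 4001.8 × 1.322 = 5290.38.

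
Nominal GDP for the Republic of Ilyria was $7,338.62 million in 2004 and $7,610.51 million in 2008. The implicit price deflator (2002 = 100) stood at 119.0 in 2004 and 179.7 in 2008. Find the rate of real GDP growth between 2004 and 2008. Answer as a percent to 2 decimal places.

Real GDP 2004 = 7338.62 / 1.190 = 6166.91.
Real GDP 2008 = 7610.51 / 1.797 = 4235.12.
Real growth = 4235.12 / 6166.91 − 1 = -0.3133.

-31.33%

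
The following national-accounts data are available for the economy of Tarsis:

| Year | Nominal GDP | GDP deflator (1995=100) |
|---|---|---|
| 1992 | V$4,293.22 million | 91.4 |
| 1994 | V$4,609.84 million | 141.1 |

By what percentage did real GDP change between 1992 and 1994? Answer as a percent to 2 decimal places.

Real GDP 1992 = 4293.22 / 0.914 = 4697.18.
Real GDP 1994 = 4609.84 / 1.411 = 3267.07.
Real growth = 3267.07 / 4697.18 − 1 = -0.3045.

-30.45%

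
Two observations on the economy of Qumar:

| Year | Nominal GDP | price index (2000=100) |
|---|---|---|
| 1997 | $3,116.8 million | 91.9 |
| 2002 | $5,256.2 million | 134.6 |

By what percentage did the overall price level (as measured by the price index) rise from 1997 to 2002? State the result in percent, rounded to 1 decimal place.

46.5%

Price-level change = 134.6 / 91.9 − 1 = 0.4646.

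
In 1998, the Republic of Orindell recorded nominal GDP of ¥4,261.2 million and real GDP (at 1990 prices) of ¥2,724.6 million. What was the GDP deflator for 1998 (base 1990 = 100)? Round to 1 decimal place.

GDP deflator = (Nominal / Real) × 100 = 4261.2 / 2724.6 × 100 = 156.40.

156.4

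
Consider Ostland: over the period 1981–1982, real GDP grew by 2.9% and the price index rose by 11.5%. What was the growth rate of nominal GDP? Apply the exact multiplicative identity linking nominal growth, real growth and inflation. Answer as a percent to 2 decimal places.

14.73%

(1 + g_nom) = (1 + g_real)(1 + π) = 1.0290 × 1.1150 = 1.14734.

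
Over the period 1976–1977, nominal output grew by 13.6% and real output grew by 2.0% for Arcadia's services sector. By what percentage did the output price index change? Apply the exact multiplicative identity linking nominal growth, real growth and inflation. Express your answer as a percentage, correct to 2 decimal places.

(1 + g_nom) = (1 + g_real)(1 + π), so π = 1.1360 / 1.0200 − 1 = 0.11373.

11.37%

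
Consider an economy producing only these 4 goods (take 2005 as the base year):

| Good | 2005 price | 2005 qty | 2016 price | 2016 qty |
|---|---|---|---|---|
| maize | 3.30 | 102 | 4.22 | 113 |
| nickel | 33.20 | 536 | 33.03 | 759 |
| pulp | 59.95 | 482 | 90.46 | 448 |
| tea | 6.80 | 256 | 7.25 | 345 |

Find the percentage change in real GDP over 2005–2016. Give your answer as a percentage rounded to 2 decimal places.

Real GDP 2005 = Nominal GDP 2005 = 3.30·102 + 33.20·536 + 59.95·482 + 6.80·256 = 48768.50.
Real GDP 2016 (at 2005 prices) = 3.30·113 + 33.20·759 + 59.95·448 + 6.80·345 = 54775.30.
Real growth = 54775.30/48768.50 − 1 = 0.1232.

12.32%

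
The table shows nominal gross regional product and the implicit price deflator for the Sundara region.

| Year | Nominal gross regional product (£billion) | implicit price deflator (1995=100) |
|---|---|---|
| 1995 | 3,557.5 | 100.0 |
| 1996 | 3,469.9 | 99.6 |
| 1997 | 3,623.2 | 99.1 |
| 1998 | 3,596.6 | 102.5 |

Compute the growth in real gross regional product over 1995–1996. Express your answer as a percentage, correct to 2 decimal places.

-2.07%

Real gross regional product 1995 = 3557.5/1.000 = 3557.50.
Real gross regional product 1996 = 3469.9/0.996 = 3483.84.
Change = 3483.84/3557.50 − 1 = -0.0207.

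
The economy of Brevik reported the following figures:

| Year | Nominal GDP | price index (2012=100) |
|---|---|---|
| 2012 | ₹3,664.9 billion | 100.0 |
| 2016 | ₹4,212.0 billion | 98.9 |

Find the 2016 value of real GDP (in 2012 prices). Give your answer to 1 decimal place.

₹4,258.8 billion

Real GDP = Nominal / (price index/100) = 4212.0 / 0.989 = 4258.85.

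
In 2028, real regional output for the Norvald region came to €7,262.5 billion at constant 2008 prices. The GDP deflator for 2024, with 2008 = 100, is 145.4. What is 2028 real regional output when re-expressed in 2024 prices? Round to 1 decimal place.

Real regional output in 2024 prices = Real regional output in 2008 prices × (P_2024/P_2008) = 7262.5 × 1.454 = 10559.68.

€10,559.7 billion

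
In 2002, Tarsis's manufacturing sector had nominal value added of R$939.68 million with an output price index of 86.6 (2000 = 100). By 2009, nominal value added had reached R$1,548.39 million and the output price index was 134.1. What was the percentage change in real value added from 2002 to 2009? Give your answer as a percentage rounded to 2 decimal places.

Deflate each year: 2002 → 939.68/0.866 = 1085.08; 2009 → 1548.39/1.341 = 1154.65.
So real value added changed by 1154.65/1085.08 − 1 = 0.0641, i.e. 6.41%.

6.41%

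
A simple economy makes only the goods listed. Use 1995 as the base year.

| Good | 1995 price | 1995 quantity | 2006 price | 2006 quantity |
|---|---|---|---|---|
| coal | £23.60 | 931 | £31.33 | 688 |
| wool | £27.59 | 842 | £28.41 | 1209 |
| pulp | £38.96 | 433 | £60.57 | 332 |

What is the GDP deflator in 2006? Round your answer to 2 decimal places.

Nominal GDP 2006 = 31.33·688 + 28.41·1209 + 60.57·332 = 76011.97.
Real GDP 2006 (at 1995 prices) = 23.60·688 + 27.59·1209 + 38.96·332 = 62527.83.
Deflator = Nominal/Real × 100 = 76011.97/62527.83 × 100 = 121.565.

121.57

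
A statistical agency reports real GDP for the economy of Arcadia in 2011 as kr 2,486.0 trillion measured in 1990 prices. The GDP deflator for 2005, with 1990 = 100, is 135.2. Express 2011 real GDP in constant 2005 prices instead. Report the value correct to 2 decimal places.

kr 3,361.07 trillion

Real GDP in 2005 prices = Real GDP in 1990 prices × (P_2005/P_1990) = 2486.0 × 1.352 = 3361.07.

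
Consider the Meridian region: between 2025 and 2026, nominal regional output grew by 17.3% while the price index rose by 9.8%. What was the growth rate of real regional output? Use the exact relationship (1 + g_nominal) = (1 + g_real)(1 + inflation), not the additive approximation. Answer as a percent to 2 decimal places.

6.83%

(1 + g_nom) = (1 + g_real)(1 + π), so g_real = 1.1730 / 1.0980 − 1 = 0.06831.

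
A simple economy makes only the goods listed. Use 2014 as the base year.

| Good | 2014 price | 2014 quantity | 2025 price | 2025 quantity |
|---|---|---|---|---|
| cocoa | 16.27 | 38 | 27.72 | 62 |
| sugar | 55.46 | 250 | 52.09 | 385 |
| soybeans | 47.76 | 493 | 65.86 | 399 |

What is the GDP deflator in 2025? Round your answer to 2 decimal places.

Nominal GDP 2025 = 27.72·62 + 52.09·385 + 65.86·399 = 48051.43.
Real GDP 2025 (at 2014 prices) = 16.27·62 + 55.46·385 + 47.76·399 = 41417.08.
Deflator = Nominal/Real × 100 = 48051.43/41417.08 × 100 = 116.018.

116.02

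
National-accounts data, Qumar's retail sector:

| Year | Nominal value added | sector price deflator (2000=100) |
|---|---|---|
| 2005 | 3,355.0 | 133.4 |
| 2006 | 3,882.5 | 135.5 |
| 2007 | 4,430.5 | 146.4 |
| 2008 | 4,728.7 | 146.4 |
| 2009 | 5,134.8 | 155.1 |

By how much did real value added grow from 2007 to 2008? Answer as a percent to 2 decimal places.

Real value added 2007 = 4430.5/1.464 = 3026.30.
Real value added 2008 = 4728.7/1.464 = 3229.99.
Change = 3229.99/3026.30 − 1 = 0.0673.

6.73%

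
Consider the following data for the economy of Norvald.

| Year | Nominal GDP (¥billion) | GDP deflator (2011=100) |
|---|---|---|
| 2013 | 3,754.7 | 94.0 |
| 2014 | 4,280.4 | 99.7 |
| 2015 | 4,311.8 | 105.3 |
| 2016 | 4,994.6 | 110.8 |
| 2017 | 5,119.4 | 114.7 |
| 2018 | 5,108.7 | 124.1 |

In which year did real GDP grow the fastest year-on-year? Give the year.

2014: real = 4280.4/0.997 = 4293.28; growth vs 2013 (3994.36) = 7.48%.
2015: real = 4311.8/1.053 = 4094.78; growth vs 2014 (4293.28) = -4.62%.
2016: real = 4994.6/1.108 = 4507.76; growth vs 2015 (4094.78) = 10.09%.
2017: real = 5119.4/1.147 = 4463.30; growth vs 2016 (4507.76) = -0.99%.
2018: real = 5108.7/1.241 = 4116.60; growth vs 2017 (4463.30) = -7.77%.

2016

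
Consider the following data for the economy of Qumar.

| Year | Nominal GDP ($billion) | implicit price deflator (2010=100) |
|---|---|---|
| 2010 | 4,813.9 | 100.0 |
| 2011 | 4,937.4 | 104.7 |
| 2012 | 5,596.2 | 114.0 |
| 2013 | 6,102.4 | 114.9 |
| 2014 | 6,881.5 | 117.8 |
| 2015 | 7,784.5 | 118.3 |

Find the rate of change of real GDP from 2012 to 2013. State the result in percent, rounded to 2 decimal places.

Real GDP 2012 = 5596.2/1.140 = 4908.95.
Real GDP 2013 = 6102.4/1.149 = 5311.05.
Change = 5311.05/4908.95 − 1 = 0.0819.

8.19%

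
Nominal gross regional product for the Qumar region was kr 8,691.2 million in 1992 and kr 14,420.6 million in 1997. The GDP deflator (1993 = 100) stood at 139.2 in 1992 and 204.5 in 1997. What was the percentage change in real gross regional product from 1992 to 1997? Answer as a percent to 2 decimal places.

12.94%

Real gross regional product 1992 = 8691.2 / 1.392 = 6243.68.
Real gross regional product 1997 = 14420.6 / 2.045 = 7051.64.
Real growth = 7051.64 / 6243.68 − 1 = 0.1294.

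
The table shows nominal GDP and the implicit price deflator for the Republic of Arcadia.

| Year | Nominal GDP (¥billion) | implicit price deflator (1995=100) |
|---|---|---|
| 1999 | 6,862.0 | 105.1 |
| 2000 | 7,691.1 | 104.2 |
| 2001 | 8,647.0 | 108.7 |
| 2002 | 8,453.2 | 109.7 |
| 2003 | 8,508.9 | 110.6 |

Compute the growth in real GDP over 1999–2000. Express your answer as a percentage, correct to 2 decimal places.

Real GDP 1999 = 6862.0/1.051 = 6529.02.
Real GDP 2000 = 7691.1/1.042 = 7381.09.
Change = 7381.09/6529.02 − 1 = 0.1305.

13.05%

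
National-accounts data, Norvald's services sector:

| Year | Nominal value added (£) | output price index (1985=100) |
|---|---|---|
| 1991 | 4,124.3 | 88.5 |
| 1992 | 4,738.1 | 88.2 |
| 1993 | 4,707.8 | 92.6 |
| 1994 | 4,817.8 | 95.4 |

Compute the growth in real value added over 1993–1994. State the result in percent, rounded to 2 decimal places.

Real value added 1993 = 4707.8/0.926 = 5084.02.
Real value added 1994 = 4817.8/0.954 = 5050.10.
Change = 5050.10/5084.02 − 1 = -0.0067.

-0.67%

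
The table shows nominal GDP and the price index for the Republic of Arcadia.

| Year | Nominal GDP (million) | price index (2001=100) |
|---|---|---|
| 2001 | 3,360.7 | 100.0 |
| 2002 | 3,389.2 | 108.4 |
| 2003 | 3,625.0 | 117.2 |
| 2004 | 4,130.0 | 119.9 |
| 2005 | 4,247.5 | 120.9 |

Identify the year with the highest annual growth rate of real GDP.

2004

2002: real = 3389.2/1.084 = 3126.57; growth vs 2001 (3360.70) = -6.97%.
2003: real = 3625.0/1.172 = 3093.00; growth vs 2002 (3126.57) = -1.07%.
2004: real = 4130.0/1.199 = 3444.54; growth vs 2003 (3093.00) = 11.37%.
2005: real = 4247.5/1.209 = 3513.23; growth vs 2004 (3444.54) = 1.99%.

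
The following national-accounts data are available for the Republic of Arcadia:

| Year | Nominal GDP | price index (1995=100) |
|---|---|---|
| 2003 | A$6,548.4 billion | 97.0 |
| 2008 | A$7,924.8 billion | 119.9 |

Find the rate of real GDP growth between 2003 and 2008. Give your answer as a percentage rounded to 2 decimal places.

Real GDP 2003 = 6548.4 / 0.970 = 6750.93.
Real GDP 2008 = 7924.8 / 1.199 = 6609.51.
Real growth = 6609.51 / 6750.93 − 1 = -0.0209.

-2.09%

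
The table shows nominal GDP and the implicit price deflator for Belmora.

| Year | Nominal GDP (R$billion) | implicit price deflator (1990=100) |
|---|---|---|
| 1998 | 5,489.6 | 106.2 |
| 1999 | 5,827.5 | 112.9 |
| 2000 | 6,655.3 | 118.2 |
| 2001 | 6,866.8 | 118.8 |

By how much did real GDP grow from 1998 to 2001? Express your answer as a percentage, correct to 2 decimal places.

Real GDP 1998 = 5489.6/1.062 = 5169.11.
Real GDP 2001 = 6866.8/1.188 = 5780.13.
Change = 5780.13/5169.11 − 1 = 0.1182.

11.82%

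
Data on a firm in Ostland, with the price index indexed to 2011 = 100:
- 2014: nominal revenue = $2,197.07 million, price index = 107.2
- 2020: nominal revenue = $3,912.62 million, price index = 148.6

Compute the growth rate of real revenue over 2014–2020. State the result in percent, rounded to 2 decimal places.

28.47%

Deflate each year: 2014 → 2197.07/1.072 = 2049.51; 2020 → 3912.62/1.486 = 2632.99.
So real revenue changed by 2632.99/2049.51 − 1 = 0.2847, i.e. 28.47%.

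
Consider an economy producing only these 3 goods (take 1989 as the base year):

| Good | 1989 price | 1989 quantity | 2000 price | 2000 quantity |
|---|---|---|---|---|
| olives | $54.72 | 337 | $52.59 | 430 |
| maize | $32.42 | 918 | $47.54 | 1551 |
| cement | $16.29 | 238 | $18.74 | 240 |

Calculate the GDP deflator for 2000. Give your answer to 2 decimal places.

Nominal GDP 2000 = 52.59·430 + 47.54·1551 + 18.74·240 = 100845.84.
Real GDP 2000 (at 1989 prices) = 54.72·430 + 32.42·1551 + 16.29·240 = 77722.62.
Deflator = Nominal/Real × 100 = 100845.84/77722.62 × 100 = 129.751.

129.75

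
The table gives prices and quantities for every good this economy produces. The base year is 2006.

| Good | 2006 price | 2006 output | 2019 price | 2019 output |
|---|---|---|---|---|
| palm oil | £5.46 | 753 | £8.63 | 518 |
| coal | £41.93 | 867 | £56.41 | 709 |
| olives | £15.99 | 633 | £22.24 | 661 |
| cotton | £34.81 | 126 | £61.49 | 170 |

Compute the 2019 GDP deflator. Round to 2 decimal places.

141.95

Nominal GDP 2019 = 8.63·518 + 56.41·709 + 22.24·661 + 61.49·170 = 69618.97.
Real GDP 2019 (at 2006 prices) = 5.46·518 + 41.93·709 + 15.99·661 + 34.81·170 = 49043.74.
Deflator = Nominal/Real × 100 = 69618.97/49043.74 × 100 = 141.953.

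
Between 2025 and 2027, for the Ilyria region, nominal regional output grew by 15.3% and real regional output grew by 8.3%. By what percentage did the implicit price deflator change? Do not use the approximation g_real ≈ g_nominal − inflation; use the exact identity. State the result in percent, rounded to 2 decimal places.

(1 + g_nom) = (1 + g_real)(1 + π), so π = 1.1530 / 1.0830 − 1 = 0.06464.

6.46%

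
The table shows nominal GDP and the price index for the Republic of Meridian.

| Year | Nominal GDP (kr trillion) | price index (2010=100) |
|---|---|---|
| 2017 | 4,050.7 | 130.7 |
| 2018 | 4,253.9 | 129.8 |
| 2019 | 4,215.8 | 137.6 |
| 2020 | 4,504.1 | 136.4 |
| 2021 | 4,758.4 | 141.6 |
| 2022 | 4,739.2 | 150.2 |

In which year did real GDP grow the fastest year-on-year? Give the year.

2020

2018: real = 4253.9/1.298 = 3277.27; growth vs 2017 (3099.23) = 5.74%.
2019: real = 4215.8/1.376 = 3063.81; growth vs 2018 (3277.27) = -6.51%.
2020: real = 4504.1/1.364 = 3302.13; growth vs 2019 (3063.81) = 7.78%.
2021: real = 4758.4/1.416 = 3360.45; growth vs 2020 (3302.13) = 1.77%.
2022: real = 4739.2/1.502 = 3155.26; growth vs 2021 (3360.45) = -6.11%.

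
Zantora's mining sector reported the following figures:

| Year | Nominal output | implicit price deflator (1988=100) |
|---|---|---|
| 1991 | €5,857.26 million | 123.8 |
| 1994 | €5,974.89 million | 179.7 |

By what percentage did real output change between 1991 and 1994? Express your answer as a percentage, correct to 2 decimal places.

Real output 1991 = 5857.26 / 1.238 = 4731.23.
Real output 1994 = 5974.89 / 1.797 = 3324.92.
Real growth = 3324.92 / 4731.23 − 1 = -0.2972.

-29.72%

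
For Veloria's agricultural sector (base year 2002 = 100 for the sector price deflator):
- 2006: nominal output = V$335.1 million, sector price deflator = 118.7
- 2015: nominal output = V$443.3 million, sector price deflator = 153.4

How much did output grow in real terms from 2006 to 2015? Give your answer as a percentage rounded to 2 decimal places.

2.36%

Real output 2006 = 335.1 / 1.187 = 282.31.
Real output 2015 = 443.3 / 1.534 = 288.98.
Real growth = 288.98 / 282.31 − 1 = 0.0236.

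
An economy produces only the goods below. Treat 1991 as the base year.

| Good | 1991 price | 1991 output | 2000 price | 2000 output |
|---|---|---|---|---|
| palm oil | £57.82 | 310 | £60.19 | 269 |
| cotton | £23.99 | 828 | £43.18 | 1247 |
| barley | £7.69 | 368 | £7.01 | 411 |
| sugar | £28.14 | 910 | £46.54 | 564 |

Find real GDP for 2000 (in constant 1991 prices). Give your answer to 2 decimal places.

£64500.66

Real GDP 2000 = Σ (p_1991 × q_2000) = 57.82·269 + 23.99·1247 + 7.69·411 + 28.14·564 = 64500.66.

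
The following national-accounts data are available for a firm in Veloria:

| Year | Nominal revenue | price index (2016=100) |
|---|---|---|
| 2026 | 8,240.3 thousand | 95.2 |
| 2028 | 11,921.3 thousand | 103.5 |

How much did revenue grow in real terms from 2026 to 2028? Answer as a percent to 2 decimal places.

Real revenue 2026 = 8240.3 / 0.952 = 8655.78.
Real revenue 2028 = 11921.3 / 1.035 = 11518.16.
Real growth = 11518.16 / 8655.78 − 1 = 0.3307.

33.07%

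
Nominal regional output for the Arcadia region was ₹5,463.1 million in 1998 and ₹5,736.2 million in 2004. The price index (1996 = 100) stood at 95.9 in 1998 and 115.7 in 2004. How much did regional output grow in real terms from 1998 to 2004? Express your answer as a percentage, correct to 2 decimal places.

Real regional output 1998 = 5463.1 / 0.959 = 5696.66.
Real regional output 2004 = 5736.2 / 1.157 = 4957.82.
Real growth = 4957.82 / 5696.66 − 1 = -0.1297.

-12.97%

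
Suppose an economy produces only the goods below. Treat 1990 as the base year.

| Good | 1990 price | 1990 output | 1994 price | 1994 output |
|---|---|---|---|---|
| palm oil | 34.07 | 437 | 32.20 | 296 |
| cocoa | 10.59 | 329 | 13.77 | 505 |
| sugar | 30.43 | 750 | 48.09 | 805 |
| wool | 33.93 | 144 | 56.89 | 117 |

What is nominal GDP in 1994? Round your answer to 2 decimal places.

61853.63

Nominal GDP 1994 = Σ (p_1994 × q_1994) = 32.20·296 + 13.77·505 + 48.09·805 + 56.89·117 = 61853.63.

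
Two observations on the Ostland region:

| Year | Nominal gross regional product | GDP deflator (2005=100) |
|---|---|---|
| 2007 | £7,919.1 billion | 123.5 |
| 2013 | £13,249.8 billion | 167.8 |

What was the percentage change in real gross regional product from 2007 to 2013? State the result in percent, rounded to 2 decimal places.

23.14%

Deflate each year: 2007 → 7919.1/1.235 = 6412.23; 2013 → 13249.8/1.678 = 7896.19.
So real gross regional product changed by 7896.19/6412.23 − 1 = 0.2314, i.e. 23.14%.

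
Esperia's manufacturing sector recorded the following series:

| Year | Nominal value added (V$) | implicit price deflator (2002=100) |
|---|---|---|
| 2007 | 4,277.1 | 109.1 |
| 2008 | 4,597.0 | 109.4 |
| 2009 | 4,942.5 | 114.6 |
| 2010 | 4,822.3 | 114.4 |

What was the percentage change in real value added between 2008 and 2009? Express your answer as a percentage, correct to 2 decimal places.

Real value added 2008 = 4597.0/1.094 = 4202.01.
Real value added 2009 = 4942.5/1.146 = 4312.83.
Change = 4312.83/4202.01 − 1 = 0.0264.

2.64%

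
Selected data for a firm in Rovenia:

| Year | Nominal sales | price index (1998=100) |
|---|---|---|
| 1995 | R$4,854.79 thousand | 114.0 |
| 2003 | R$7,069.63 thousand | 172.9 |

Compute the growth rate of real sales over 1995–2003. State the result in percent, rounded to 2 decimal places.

Real sales 1995 = 4854.79 / 1.140 = 4258.59.
Real sales 2003 = 7069.63 / 1.729 = 4088.85.
Real growth = 4088.85 / 4258.59 − 1 = -0.0399.

-3.99%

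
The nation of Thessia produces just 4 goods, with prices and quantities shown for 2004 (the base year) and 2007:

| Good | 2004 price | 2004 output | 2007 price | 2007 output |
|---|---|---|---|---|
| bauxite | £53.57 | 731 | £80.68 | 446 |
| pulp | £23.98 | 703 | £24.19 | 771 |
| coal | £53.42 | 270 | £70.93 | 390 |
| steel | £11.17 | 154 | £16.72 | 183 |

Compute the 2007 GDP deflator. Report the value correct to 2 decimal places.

130.80

Nominal GDP 2007 = 80.68·446 + 24.19·771 + 70.93·390 + 16.72·183 = 85356.23.
Real GDP 2007 (at 2004 prices) = 53.57·446 + 23.98·771 + 53.42·390 + 11.17·183 = 65258.71.
Deflator = Nominal/Real × 100 = 85356.23/65258.71 × 100 = 130.797.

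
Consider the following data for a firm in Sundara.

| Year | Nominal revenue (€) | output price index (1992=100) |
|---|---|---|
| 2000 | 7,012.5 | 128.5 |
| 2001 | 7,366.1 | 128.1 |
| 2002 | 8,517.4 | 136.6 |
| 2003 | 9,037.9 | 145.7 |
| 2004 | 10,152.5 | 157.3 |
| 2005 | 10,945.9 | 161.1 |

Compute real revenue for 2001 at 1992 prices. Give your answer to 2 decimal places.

Real revenue 2001 = 7366.1 / 1.281 = 5750.27.

€5,750.27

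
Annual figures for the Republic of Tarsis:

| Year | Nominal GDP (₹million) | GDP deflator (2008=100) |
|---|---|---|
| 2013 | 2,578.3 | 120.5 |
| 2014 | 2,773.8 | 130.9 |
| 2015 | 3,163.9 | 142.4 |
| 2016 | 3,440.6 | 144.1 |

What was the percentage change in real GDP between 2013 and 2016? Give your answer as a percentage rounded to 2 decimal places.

Real GDP 2013 = 2578.3/1.205 = 2139.67.
Real GDP 2016 = 3440.6/1.441 = 2387.65.
Change = 2387.65/2139.67 − 1 = 0.1159.

11.59%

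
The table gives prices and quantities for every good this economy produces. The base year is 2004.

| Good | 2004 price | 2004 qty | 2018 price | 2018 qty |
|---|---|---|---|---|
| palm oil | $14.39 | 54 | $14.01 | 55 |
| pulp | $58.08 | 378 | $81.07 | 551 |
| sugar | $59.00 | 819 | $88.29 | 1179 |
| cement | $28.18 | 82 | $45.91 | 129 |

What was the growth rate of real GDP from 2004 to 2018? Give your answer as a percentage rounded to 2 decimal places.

44.47%

Real GDP 2004 = Nominal GDP 2004 = 14.39·54 + 58.08·378 + 59.00·819 + 28.18·82 = 73363.06.
Real GDP 2018 (at 2004 prices) = 14.39·55 + 58.08·551 + 59.00·1179 + 28.18·129 = 105989.75.
Real growth = 105989.75/73363.06 − 1 = 0.4447.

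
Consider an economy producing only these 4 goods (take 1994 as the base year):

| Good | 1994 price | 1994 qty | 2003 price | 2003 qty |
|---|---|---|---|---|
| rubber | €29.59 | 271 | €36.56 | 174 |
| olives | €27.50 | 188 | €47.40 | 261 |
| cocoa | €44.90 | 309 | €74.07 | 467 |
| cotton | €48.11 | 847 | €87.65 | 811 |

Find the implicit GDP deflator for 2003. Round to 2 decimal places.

Nominal GDP 2003 = 36.56·174 + 47.40·261 + 74.07·467 + 87.65·811 = 124407.68.
Real GDP 2003 (at 1994 prices) = 29.59·174 + 27.50·261 + 44.90·467 + 48.11·811 = 72311.67.
Deflator = Nominal/Real × 100 = 124407.68/72311.67 × 100 = 172.044.

172.04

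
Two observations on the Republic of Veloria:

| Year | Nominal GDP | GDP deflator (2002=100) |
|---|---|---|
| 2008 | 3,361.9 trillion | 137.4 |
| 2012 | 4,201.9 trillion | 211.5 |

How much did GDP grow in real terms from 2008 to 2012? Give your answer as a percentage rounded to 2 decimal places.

-18.80%

Real GDP 2008 = 3361.9 / 1.374 = 2446.80.
Real GDP 2012 = 4201.9 / 2.115 = 1986.71.
Real growth = 1986.71 / 2446.80 − 1 = -0.1880.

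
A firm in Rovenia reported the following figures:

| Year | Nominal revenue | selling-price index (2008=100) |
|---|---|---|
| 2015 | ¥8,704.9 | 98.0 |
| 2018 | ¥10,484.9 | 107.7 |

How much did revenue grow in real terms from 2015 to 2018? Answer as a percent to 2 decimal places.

Real revenue 2015 = 8704.9 / 0.980 = 8882.55.
Real revenue 2018 = 10484.9 / 1.077 = 9735.28.
Real growth = 9735.28 / 8882.55 − 1 = 0.0960.

9.60%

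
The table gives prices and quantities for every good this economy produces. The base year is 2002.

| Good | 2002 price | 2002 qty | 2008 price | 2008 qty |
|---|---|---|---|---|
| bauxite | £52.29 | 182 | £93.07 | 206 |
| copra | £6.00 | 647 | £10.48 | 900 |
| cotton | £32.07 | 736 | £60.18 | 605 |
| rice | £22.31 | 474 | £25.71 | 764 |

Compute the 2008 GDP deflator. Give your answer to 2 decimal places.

160.88

Nominal GDP 2008 = 93.07·206 + 10.48·900 + 60.18·605 + 25.71·764 = 84655.76.
Real GDP 2008 (at 2002 prices) = 52.29·206 + 6.00·900 + 32.07·605 + 22.31·764 = 52618.93.
Deflator = Nominal/Real × 100 = 84655.76/52618.93 × 100 = 160.885.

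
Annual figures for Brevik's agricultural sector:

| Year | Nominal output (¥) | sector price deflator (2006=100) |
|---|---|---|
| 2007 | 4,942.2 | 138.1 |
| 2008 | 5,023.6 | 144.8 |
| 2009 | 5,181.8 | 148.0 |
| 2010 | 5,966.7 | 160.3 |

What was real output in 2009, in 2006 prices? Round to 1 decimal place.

Real output 2009 = 5181.8 / 1.480 = 3501.22.

¥3,501.2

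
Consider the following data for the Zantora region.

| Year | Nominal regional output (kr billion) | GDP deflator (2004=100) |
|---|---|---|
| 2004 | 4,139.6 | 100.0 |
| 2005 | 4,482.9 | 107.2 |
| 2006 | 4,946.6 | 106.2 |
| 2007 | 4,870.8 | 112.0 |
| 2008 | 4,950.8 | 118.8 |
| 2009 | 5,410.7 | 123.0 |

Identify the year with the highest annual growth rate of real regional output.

2005: real = 4482.9/1.072 = 4181.81; growth vs 2004 (4139.60) = 1.02%.
2006: real = 4946.6/1.062 = 4657.82; growth vs 2005 (4181.81) = 11.38%.
2007: real = 4870.8/1.120 = 4348.93; growth vs 2006 (4657.82) = -6.63%.
2008: real = 4950.8/1.188 = 4167.34; growth vs 2007 (4348.93) = -4.18%.
2009: real = 5410.7/1.230 = 4398.94; growth vs 2008 (4167.34) = 5.56%.

2006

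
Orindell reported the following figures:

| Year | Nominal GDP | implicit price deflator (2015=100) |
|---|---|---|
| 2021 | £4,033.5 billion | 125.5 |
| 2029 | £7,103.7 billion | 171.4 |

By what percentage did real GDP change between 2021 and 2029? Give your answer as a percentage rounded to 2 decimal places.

Real GDP 2021 = 4033.5 / 1.255 = 3213.94.
Real GDP 2029 = 7103.7 / 1.714 = 4144.52.
Real growth = 4144.52 / 3213.94 − 1 = 0.2895.

28.95%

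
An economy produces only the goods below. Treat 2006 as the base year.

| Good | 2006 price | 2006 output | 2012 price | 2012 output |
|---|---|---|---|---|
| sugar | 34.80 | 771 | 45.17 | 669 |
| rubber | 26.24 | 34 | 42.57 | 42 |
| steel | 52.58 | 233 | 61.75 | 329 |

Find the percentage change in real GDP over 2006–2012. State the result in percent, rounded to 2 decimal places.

Real GDP 2006 = Nominal GDP 2006 = 34.80·771 + 26.24·34 + 52.58·233 = 39974.10.
Real GDP 2012 (at 2006 prices) = 34.80·669 + 26.24·42 + 52.58·329 = 41682.10.
Real growth = 41682.10/39974.10 − 1 = 0.0427.

4.27%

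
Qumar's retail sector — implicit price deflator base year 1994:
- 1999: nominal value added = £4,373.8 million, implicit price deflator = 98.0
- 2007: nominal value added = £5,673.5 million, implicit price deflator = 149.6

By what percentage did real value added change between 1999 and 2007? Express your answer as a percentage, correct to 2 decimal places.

Real value added 1999 = 4373.8 / 0.980 = 4463.06.
Real value added 2007 = 5673.5 / 1.496 = 3792.45.
Real growth = 3792.45 / 4463.06 − 1 = -0.1503.

-15.03%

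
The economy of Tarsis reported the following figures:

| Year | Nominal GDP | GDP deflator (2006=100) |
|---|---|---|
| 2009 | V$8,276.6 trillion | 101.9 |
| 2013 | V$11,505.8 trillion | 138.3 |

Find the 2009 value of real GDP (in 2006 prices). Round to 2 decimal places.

V$8,122.28 trillion

Real GDP = Nominal / (GDP deflator/100) = 8276.6 / 1.019 = 8122.28.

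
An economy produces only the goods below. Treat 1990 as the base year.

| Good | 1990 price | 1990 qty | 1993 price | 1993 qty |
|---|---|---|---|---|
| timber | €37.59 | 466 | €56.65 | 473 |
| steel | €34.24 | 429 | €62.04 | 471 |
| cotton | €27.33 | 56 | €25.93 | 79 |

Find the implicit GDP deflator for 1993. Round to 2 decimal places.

161.00

Nominal GDP 1993 = 56.65·473 + 62.04·471 + 25.93·79 = 58064.76.
Real GDP 1993 (at 1990 prices) = 37.59·473 + 34.24·471 + 27.33·79 = 36066.18.
Deflator = Nominal/Real × 100 = 58064.76/36066.18 × 100 = 160.995.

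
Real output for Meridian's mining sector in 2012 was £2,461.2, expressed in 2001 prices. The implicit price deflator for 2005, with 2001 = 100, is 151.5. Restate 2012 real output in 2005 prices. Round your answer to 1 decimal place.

Real output in 2005 prices = Real output in 2001 prices × (P_2005/P_2001) = 2461.2 × 1.515 = 3728.72.

£3,728.7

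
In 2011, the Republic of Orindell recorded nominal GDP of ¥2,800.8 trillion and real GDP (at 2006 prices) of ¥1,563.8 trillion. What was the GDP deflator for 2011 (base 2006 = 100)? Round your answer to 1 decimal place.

GDP deflator = (Nominal / Real) × 100 = 2800.8 / 1563.8 × 100 = 179.10.

179.1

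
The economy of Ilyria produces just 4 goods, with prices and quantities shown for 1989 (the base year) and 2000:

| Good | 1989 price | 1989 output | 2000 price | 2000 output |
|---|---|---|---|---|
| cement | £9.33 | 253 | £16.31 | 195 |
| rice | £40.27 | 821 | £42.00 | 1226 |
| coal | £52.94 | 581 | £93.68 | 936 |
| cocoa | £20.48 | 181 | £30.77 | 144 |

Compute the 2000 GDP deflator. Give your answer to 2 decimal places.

Nominal GDP 2000 = 16.31·195 + 42.00·1226 + 93.68·936 + 30.77·144 = 146787.81.
Real GDP 2000 (at 1989 prices) = 9.33·195 + 40.27·1226 + 52.94·936 + 20.48·144 = 103691.33.
Deflator = Nominal/Real × 100 = 146787.81/103691.33 × 100 = 141.562.

141.56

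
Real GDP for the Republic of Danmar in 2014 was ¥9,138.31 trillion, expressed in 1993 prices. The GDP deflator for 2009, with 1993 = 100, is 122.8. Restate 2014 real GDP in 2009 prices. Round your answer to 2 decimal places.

Real GDP in 2009 prices = Real GDP in 1993 prices × (P_2009/P_1993) = 9138.31 × 1.228 = 11221.84.

¥11,221.84 trillion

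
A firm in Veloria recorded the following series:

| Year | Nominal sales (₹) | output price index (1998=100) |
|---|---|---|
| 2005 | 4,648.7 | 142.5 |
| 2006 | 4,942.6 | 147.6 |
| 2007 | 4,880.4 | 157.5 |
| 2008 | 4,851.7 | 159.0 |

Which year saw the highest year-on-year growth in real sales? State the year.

2006: real = 4942.6/1.476 = 3348.64; growth vs 2005 (3262.25) = 2.65%.
2007: real = 4880.4/1.575 = 3098.67; growth vs 2006 (3348.64) = -7.46%.
2008: real = 4851.7/1.590 = 3051.38; growth vs 2007 (3098.67) = -1.53%.

2006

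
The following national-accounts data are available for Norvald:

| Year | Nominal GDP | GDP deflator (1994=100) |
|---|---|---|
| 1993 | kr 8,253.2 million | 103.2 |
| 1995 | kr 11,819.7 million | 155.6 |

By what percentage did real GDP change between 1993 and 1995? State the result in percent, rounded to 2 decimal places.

Real GDP 1993 = 8253.2 / 1.032 = 7997.29.
Real GDP 1995 = 11819.7 / 1.556 = 7596.21.
Real growth = 7596.21 / 7997.29 − 1 = -0.0502.

-5.02%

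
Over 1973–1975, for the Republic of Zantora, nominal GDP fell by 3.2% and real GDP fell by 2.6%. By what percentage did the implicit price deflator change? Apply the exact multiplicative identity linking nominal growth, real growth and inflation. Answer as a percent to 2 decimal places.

(1 + g_nom) = (1 + g_real)(1 + π), so π = 0.9680 / 0.9740 − 1 = -0.00616.

-0.62%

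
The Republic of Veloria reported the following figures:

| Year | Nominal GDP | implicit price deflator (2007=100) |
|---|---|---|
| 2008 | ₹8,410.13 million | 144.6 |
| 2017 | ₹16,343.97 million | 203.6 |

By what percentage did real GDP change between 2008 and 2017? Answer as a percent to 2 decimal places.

38.02%

Deflate each year: 2008 → 8410.13/1.446 = 5816.13; 2017 → 16343.97/2.036 = 8027.49.
So real GDP changed by 8027.49/5816.13 − 1 = 0.3802, i.e. 38.02%.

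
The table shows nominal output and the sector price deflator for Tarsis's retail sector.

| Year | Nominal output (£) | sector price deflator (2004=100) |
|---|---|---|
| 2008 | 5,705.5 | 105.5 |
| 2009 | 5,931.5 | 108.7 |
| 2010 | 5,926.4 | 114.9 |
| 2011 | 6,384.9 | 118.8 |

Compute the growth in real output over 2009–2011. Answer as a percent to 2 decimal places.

-1.51%

Real output 2009 = 5931.5/1.087 = 5456.76.
Real output 2011 = 6384.9/1.188 = 5374.49.
Change = 5374.49/5456.76 − 1 = -0.0151.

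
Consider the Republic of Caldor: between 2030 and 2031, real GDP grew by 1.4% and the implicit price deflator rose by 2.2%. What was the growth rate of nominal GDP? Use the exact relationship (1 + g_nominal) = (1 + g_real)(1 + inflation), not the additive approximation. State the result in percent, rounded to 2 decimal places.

3.63%

(1 + g_nom) = (1 + g_real)(1 + π) = 1.0140 × 1.0220 = 1.03631.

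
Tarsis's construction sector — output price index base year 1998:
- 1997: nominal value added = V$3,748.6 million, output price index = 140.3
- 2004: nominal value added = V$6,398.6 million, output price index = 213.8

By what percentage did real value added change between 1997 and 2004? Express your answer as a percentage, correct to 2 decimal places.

Real value added 1997 = 3748.6 / 1.403 = 2671.85.
Real value added 2004 = 6398.6 / 2.138 = 2992.80.
Real growth = 2992.80 / 2671.85 − 1 = 0.1201.

12.01%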